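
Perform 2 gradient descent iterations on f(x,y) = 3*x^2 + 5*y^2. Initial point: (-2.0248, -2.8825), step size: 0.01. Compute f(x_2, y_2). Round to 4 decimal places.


Gradient descent on f(x,y) = 3*x^2 + 5*y^2.
Starting point: (-2.0248, -2.8825), alpha = 0.01
Step 1: grad_x = 2*3*-2.0248 = -12.1488, grad_y = 2*5*-2.8825 = -28.825
  x_1 = -2.0248 - 0.01*-12.1488 = -1.9033
  y_1 = -2.8825 - 0.01*-28.825 = -2.5943
Step 2: grad_x = 2*3*-1.9033 = -11.4199, grad_y = 2*5*-2.5943 = -25.9425
  x_2 = -1.9033 - 0.01*-11.4199 = -1.7891
  y_2 = -2.5943 - 0.01*-25.9425 = -2.3348
f(-1.7891, -2.3348) = 3*(-1.7891)^2 + 5*(-2.3348)^2 = 36.8598


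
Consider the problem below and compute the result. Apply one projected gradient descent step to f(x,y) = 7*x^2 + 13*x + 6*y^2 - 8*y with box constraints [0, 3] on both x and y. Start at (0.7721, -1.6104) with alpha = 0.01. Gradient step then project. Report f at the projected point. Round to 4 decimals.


Step 1: Compute gradient at (0.7721, -1.6104).
grad_x = 2*7*0.7721 + 13 = 23.8094
grad_y = 2*6*-1.6104 - 8 = -27.3248
Step 2: Gradient step.
x_raw = 0.7721 - 0.01*23.8094 = 0.534
y_raw = -1.6104 - 0.01*-27.3248 = -1.3372
Step 3: Project onto [0, 3].
x_proj = clip(0.534) = 0.534
y_proj = clip(-1.3372) = 0.0
Step 4: Evaluate f.
f(0.534, 0.0) = 8.9382


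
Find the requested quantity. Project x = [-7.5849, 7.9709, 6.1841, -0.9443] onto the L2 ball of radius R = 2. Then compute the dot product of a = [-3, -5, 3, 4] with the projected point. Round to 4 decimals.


Step 1: Compute ||x|| (intermediates to 6 decimals).
||x|| = sqrt((-7.5849)^2 + 7.9709^2 + 6.1841^2 + (-0.9443)^2) = 12.657043
Step 2: Project.
Since ||x|| > R, scale = R/||x|| = 2/12.657043 = 0.158015, proj(x) = scale * x
proj(x) = [-1.198528, 1.259522, 0.977181, -0.149214]
Step 3: Dot product.
a^T * proj(x) = -3*(-1.198528) - 5*1.259522 + 3*0.977181 + 4*(-0.149214) = -0.3673


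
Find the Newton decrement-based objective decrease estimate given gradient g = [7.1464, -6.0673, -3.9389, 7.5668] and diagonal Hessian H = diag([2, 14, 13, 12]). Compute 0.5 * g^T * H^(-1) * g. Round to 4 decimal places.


Step 1: H is diagonal, so H^(-1) * g = [3.5732, -0.4334, -0.303, 0.6306].
Step 2: g^T H^(-1) g = sum_i g_i^2 / H_ii
  = (7.1464)^2/2 + (-6.0673)^2/14 + (-3.9389)^2/13 + (7.5668)^2/12
  = 25.5355 + 2.6294 + 1.1935 + 4.7714 = 34.1298
Step 3: Objective decrease = 0.5 * g^T H^(-1) g = 17.0649


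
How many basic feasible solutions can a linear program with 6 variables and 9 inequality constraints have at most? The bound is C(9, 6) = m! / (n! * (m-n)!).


Each vertex corresponds to some choice of n active constraints out of m, so the number of vertices is at most C(m, n) = m! / (n!(m-n)!).
m = 9, n = 6
Numerator: 9 * 8 * 7 * 6 * 5 * 4
Denominator: 6! = 720
C(9, 6) = 84


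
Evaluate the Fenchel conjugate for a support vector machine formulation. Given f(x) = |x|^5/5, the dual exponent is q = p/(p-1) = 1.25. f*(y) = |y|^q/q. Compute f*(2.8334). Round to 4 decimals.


The conjugate exponent q satisfies 1/p + 1/q = 1.
p = 5, so q = 5/(5 - 1) = 1.25
|y|^q = 2.8334^1.25 = 3.6761
f*(2.8334) = 3.6761 / 1.25 = 2.9409


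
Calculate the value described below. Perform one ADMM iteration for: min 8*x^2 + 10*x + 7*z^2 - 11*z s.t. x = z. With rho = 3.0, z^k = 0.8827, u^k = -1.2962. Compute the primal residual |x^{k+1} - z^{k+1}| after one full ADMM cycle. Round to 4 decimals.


ADMM iteration with rho = 3.0, z^k = 0.8827, u^k = -1.2962
Step 1: x-update.
Minimize 8*x^2 + 10*x + (3.0/2)*(x - 0.8827 - 1.2962)^2
FOC: (2*8 + 3.0)*x = -10 + 3.0*(0.8827 + 1.2962)
x^{k+1} = -0.1823
Step 2: z-update.
Minimize 7*z^2 - 11*z + (3.0/2)*(-0.1823 - z - 1.2962)^2
FOC: (2*7 + 3.0)*z = 11 + 3.0*(-0.1823 - 1.2962)
z^{k+1} = 0.3862
Step 3: u-update.
u^{k+1} = -1.2962 - 0.1823 - 0.3862 = -1.8646
Step 4: Primal residual = |-0.1823 - 0.3862| = 0.5684


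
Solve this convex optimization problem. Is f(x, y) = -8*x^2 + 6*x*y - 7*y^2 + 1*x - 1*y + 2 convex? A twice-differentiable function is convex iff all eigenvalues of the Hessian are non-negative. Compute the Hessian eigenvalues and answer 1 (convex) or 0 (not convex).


The Hessian of f(x,y) = -8*x^2 + 6*x*y - 7*y^2 + 1*x - 1*y + 2 is:
H = [[-16, 6], [6, -14]]
Trace = -16 - 14 = -30
Determinant = -16*-14 - (6)^2 = 188
Discriminant = (-30)^2 - 4*188 = 148.0
Eigenvalues: lambda_1 = -21.0828, lambda_2 = -8.9172
The function is not convex.

0


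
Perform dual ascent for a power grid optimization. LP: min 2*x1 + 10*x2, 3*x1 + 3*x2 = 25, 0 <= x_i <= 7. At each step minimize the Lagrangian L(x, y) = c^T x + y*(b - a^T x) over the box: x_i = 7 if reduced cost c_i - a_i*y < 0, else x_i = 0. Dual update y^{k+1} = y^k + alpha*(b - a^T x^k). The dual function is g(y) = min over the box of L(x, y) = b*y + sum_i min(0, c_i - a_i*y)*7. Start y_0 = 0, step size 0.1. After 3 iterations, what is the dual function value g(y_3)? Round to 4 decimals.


Dual ascent for LP: min 2*x1 + 10*x2, 3*x1 + 3*x2 = 25, 0 <= x_i <= 7
Step 1: y^k = 0.0, reduced costs: (2.0, 10.0)
  x^k = (0.0, 0.0), subgradient = b - a^T x = 25.0
  y^{k+1} = 0.0 + 0.1*25.0 = 2.5
Step 2: y^k = 2.5, reduced costs: (-5.5, 2.5)
  x^k = (7.0, 0.0), subgradient = b - a^T x = 4.0
  y^{k+1} = 2.5 + 0.1*4.0 = 2.9
Step 3: y^k = 2.9, reduced costs: (-6.7, 1.3)
  x^k = (7.0, 0.0), subgradient = b - a^T x = 4.0
  y^{k+1} = 2.9 + 0.1*4.0 = 3.3
Dual objective at y_3 = 3.3: reduced costs (-7.9, 0.1), box minimizer x = (7.0, 0.0)
g(y_3) = b*y + (c1 - a1*y)*x1 + (c2 - a2*y)*x2 = 25*3.3 + (-7.9)*7.0 + 0.1*0.0 = 82.5 - 55.3 + 0.0 = 27.2


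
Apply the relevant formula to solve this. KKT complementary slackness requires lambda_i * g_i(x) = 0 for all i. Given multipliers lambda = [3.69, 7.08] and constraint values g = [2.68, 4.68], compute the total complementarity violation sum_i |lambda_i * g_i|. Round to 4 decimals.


KKT complementary slackness check:
lambda_1 * g_1 = 3.69 * 2.68 = 9.8892
lambda_2 * g_2 = 7.08 * 4.68 = 33.1344
Total violation = 9.8892 + 33.1344 = 43.0236


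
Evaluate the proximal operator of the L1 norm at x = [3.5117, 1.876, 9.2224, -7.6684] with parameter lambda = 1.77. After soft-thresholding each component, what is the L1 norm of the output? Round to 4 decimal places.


Soft-thresholding with lambda = 1.77:
prox(3.5117) = sign(3.5117)*max(|3.5117| - 1.77, 0) = 1.7417
prox(1.876) = sign(1.876)*max(|1.876| - 1.77, 0) = 0.106
prox(9.2224) = sign(9.2224)*max(|9.2224| - 1.77, 0) = 7.4524
prox(-7.6684) = sign(-7.6684)*max(|-7.6684| - 1.77, 0) = -5.8984
prox(x) = [1.7417, 0.106, 7.4524, -5.8984]
||prox(x)||_1 = 1.7417 + 0.106 + 7.4524 + 5.8984 = 15.1985


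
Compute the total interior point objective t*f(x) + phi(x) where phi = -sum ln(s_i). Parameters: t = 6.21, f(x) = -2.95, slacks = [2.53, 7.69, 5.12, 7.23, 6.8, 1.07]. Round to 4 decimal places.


Step 1: Compute log-barrier.
ln values: [0.9282, 2.0399, 1.6332, 1.9782, 1.9169, 0.0677]
phi = -(0.9282 + 2.0399 + 1.6332 + 1.9782 + 1.9169 + 0.0677) = -8.5641
Step 2: Compute augmented objective.
t*f(x) = 6.21*-2.95 = -18.3195
Total = -18.3195 - 8.5641 = -26.8836


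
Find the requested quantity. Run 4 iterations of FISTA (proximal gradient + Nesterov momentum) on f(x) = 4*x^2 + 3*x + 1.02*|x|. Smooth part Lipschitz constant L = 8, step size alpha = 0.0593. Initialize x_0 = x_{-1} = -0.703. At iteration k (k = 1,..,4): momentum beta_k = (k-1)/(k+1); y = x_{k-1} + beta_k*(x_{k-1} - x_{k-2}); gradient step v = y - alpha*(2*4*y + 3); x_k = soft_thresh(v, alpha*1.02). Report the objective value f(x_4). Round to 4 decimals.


FISTA on f(x) = 4*x^2 + 3*x + 1.02*|x|
L = 8, alpha = 0.0593
Iteration 1: beta = 0.0, y = -0.703 + 0.0*(-0.703 + 0.703) = -0.703
  grad(y) = -2.624, v = y - alpha*grad = -0.5474
  prox(v) = soft_thresh(-0.5474, 0.0605) = -0.4869
Iteration 2: beta = 0.3333, y = -0.4869 + 0.3333*(-0.4869 + 0.703) = -0.4149
  grad(y) = -0.319, v = y - alpha*grad = -0.396
  prox(v) = soft_thresh(-0.396, 0.0605) = -0.3355
Iteration 3: beta = 0.5, y = -0.3355 + 0.5*(-0.3355 + 0.4869) = -0.2598
  grad(y) = 0.9219, v = y - alpha*grad = -0.3144
  prox(v) = soft_thresh(-0.3144, 0.0605) = -0.2539
Iteration 4: beta = 0.6, y = -0.2539 + 0.6*(-0.2539 + 0.3355) = -0.205
  grad(y) = 1.3598, v = y - alpha*grad = -0.2857
  prox(v) = soft_thresh(-0.2857, 0.0605) = -0.2252
f(x_4) = 4*(-0.2252)^2 + 3*(-0.2252) + 1.02*|-0.2252| = -0.243


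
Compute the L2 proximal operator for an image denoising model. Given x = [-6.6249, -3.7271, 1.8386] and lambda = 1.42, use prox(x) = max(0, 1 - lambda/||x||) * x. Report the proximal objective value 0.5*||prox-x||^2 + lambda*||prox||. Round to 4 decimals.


Step 1: Compute ||x||.
||x|| = 7.8206
Step 2: Compute scaling factor.
scale = max(0, 1 - 1.42/7.8206) = 0.8184
Step 3: prox(x) = [-5.422, -3.0504, 1.5048]
||prox(x)|| = 6.4006
Step 4: Proximal objective.
0.5*||prox-x||^2 = 1.0082
lambda*||prox|| = 9.0889
Total = 10.097


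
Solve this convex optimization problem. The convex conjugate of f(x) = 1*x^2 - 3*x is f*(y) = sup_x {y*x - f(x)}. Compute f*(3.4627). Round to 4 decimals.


f*(y) = sup_x {y*x - a*x^2 - b*x} = sup_x {(y-b)*x - a*x^2}
FOC: (y - b) - 2a*x = 0 => x* = (y - b)/(2a)
x* = (3.4627 + 3)/(2*1) = 3.2314
f*(3.4627) = (y-b)^2/(4a) = (3.4627 + 3)^2/(4*1)
= 41.7665/4 = 10.4416


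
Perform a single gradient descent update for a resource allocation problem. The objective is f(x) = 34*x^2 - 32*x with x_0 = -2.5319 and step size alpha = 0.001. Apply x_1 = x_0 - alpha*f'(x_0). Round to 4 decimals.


We compute the gradient at x_0 and apply the update.
f'(x) = 68*x - 32
f'(-2.5319) = 68*-2.5319 - 32 = -204.1692
x_1 = -2.5319 - 0.001*-204.1692 = -2.3277


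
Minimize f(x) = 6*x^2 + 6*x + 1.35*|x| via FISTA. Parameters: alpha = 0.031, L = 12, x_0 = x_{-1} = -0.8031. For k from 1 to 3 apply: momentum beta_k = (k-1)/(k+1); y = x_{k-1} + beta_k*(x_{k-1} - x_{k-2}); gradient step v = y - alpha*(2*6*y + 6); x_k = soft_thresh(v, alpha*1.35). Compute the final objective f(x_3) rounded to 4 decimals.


FISTA on f(x) = 6*x^2 + 6*x + 1.35*|x|
L = 12, alpha = 0.031
Iteration 1: beta = 0.0, y = -0.8031 + 0.0*(-0.8031 + 0.8031) = -0.8031
  grad(y) = -3.6372, v = y - alpha*grad = -0.6903
  prox(v) = soft_thresh(-0.6903, 0.0419) = -0.6485
Iteration 2: beta = 0.3333, y = -0.6485 + 0.3333*(-0.6485 + 0.8031) = -0.597
  grad(y) = -1.1635, v = y - alpha*grad = -0.5609
  prox(v) = soft_thresh(-0.5609, 0.0419) = -0.519
Iteration 3: beta = 0.5, y = -0.519 + 0.5*(-0.519 + 0.6485) = -0.4543
  grad(y) = 0.5482, v = y - alpha*grad = -0.4713
  prox(v) = soft_thresh(-0.4713, 0.0419) = -0.4295
f(x_3) = 6*(-0.4295)^2 + 6*(-0.4295) + 1.35*|-0.4295| = -0.8904


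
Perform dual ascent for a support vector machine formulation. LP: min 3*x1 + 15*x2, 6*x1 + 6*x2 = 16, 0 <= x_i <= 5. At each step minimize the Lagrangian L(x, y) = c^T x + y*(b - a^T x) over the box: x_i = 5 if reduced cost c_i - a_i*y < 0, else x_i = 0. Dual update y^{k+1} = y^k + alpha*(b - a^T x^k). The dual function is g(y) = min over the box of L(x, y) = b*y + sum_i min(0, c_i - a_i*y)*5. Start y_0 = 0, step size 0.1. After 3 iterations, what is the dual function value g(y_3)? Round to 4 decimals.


Dual ascent for LP: min 3*x1 + 15*x2, 6*x1 + 6*x2 = 16, 0 <= x_i <= 5
Step 1: y^k = 0.0, reduced costs: (3.0, 15.0)
  x^k = (0.0, 0.0), subgradient = b - a^T x = 16.0
  y^{k+1} = 0.0 + 0.1*16.0 = 1.6
Step 2: y^k = 1.6, reduced costs: (-6.6, 5.4)
  x^k = (5.0, 0.0), subgradient = b - a^T x = -14.0
  y^{k+1} = 1.6 + 0.1*-14.0 = 0.2
Step 3: y^k = 0.2, reduced costs: (1.8, 13.8)
  x^k = (0.0, 0.0), subgradient = b - a^T x = 16.0
  y^{k+1} = 0.2 + 0.1*16.0 = 1.8
Dual objective at y_3 = 1.8: reduced costs (-7.8, 4.2), box minimizer x = (5.0, 0.0)
g(y_3) = b*y + (c1 - a1*y)*x1 + (c2 - a2*y)*x2 = 16*1.8 + (-7.8)*5.0 + 4.2*0.0 = 28.8 - 39.0 + 0.0 = -10.2


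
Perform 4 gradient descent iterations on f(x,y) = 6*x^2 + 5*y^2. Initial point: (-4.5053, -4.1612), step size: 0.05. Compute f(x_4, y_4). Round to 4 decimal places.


Gradient descent on f(x,y) = 6*x^2 + 5*y^2.
Starting point: (-4.5053, -4.1612), alpha = 0.05
Step 1: grad_x = 2*6*-4.5053 = -54.0636, grad_y = 2*5*-4.1612 = -41.612
  x_1 = -4.5053 - 0.05*-54.0636 = -1.8021
  y_1 = -4.1612 - 0.05*-41.612 = -2.0806
Step 2: grad_x = 2*6*-1.8021 = -21.6254, grad_y = 2*5*-2.0806 = -20.806
  x_2 = -1.8021 - 0.05*-21.6254 = -0.7208
  y_2 = -2.0806 - 0.05*-20.806 = -1.0403
Step 3: grad_x = 2*6*-0.7208 = -8.6502, grad_y = 2*5*-1.0403 = -10.403
  x_3 = -0.7208 - 0.05*-8.6502 = -0.2883
  y_3 = -1.0403 - 0.05*-10.403 = -0.5202
Step 4: grad_x = 2*6*-0.2883 = -3.4601, grad_y = 2*5*-0.5202 = -5.2015
  x_4 = -0.2883 - 0.05*-3.4601 = -0.1153
  y_4 = -0.5202 - 0.05*-5.2015 = -0.2601
f(-0.1153, -0.2601) = 6*(-0.1153)^2 + 5*(-0.2601)^2 = 0.418


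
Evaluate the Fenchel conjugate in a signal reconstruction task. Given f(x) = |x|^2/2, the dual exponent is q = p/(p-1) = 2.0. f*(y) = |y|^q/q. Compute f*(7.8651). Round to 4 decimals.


The conjugate exponent q satisfies 1/p + 1/q = 1.
p = 2, so q = 2/(2 - 1) = 2.0
|y|^q = 7.8651^2.0 = 61.8598
f*(7.8651) = 61.8598 / 2.0 = 30.9299


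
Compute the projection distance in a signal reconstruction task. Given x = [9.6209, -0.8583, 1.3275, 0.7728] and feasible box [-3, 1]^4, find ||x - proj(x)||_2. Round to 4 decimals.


Project each component onto [-3, 1].
clip(9.6209) = 1.0, clip(-0.8583) = -0.8583, clip(1.3275) = 1.0, clip(0.7728) = 0.7728
Projection = [1.0, -0.8583, 1.0, 0.7728]
Squared diffs: [74.3199, 0.0, 0.1073, 0.0]
Distance = sqrt(74.4272) = 8.6271


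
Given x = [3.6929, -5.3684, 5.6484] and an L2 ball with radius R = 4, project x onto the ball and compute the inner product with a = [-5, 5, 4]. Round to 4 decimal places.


Step 1: Compute ||x|| (intermediates to 6 decimals).
||x|| = sqrt(3.6929^2 + (-5.3684)^2 + 5.6484^2) = 8.62332
Step 2: Project.
Since ||x|| > R, scale = R/||x|| = 4/8.62332 = 0.463858, proj(x) = scale * x
proj(x) = [1.712981, -2.490175, 2.620056]
Step 3: Dot product.
a^T * proj(x) = -5*1.712981 + 5*(-2.490175) + 4*2.620056 = -10.5356


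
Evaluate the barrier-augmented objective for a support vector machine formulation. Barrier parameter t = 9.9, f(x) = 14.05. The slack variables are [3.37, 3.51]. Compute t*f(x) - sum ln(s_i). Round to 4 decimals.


Step 1: Compute log-barrier.
ln values: [1.2149, 1.2556]
phi = -(1.2149 + 1.2556) = -2.4705
Step 2: Compute augmented objective.
t*f(x) = 9.9*14.05 = 139.095
Total = 139.095 - 2.4705 = 136.6245


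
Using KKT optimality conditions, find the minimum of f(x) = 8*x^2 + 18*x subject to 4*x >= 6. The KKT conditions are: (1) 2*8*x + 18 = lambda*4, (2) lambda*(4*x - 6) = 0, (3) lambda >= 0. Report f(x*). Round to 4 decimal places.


Step 1: Try lambda = 0 (constraint inactive).
x_unc = -18/(2*8) = -1.125
Check: 4*-1.125 = -4.5 < 6 -- violated!
Step 2: Constraint must be active: 4*x = 6
x* = 6/4 = 1.5
lambda = (2*8*1.5 + 18)/4 = 10.5
Step 3: Compute optimal value.
f(x*) = 8*1.5^2 + 18*1.5 = 45.0


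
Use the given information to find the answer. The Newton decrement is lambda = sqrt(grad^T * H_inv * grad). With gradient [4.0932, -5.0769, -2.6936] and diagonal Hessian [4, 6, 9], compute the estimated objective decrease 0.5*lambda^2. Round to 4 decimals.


Step 1: H is diagonal, so H^(-1) * g = [1.0233, -0.8462, -0.2993].
Step 2: g^T H^(-1) g = sum_i g_i^2 / H_ii
  = (4.0932)^2/4 + (-5.0769)^2/6 + (-2.6936)^2/9
  = 4.1886 + 4.2958 + 0.8062 = 9.2906
Step 3: Objective decrease = 0.5 * g^T H^(-1) g = 4.6453


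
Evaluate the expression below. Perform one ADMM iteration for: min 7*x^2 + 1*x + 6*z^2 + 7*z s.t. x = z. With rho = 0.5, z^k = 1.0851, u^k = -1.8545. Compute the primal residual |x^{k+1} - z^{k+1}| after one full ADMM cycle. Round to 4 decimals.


ADMM iteration with rho = 0.5, z^k = 1.0851, u^k = -1.8545
Step 1: x-update.
Minimize 7*x^2 + 1*x + (0.5/2)*(x - 1.0851 - 1.8545)^2
FOC: (2*7 + 0.5)*x = -1 + 0.5*(1.0851 + 1.8545)
x^{k+1} = 0.0324
Step 2: z-update.
Minimize 6*z^2 + 7*z + (0.5/2)*(0.0324 - z - 1.8545)^2
FOC: (2*6 + 0.5)*z = -7 + 0.5*(0.0324 - 1.8545)
z^{k+1} = -0.6329
Step 3: u-update.
u^{k+1} = -1.8545 + 0.0324 + 0.6329 = -1.1892
Step 4: Primal residual = |0.0324 + 0.6329| = 0.6653


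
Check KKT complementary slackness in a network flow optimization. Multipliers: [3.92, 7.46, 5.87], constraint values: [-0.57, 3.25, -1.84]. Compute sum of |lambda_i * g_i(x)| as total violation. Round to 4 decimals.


KKT complementary slackness check:
lambda_1 * g_1 = 3.92 * -0.57 = -2.2344
lambda_2 * g_2 = 7.46 * 3.25 = 24.245
lambda_3 * g_3 = 5.87 * -1.84 = -10.8008
Total violation = 2.2344 + 24.245 + 10.8008 = 37.2802


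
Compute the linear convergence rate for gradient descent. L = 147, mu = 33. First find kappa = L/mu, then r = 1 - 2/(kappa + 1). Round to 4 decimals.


Step 1: Compute the condition number.
kappa = L/mu = 147/33 = 4.4545
Step 2: Compute the convergence rate.
r = 1 - 2/(kappa + 1) = 1 - 2*mu/(L + mu) = (L - mu)/(L + mu) = 114/180 = 0.6333


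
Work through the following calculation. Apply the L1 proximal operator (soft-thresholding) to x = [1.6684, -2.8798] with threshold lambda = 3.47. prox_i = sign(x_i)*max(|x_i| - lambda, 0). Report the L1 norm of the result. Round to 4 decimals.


Soft-thresholding with lambda = 3.47:
prox(1.6684) = sign(1.6684)*max(|1.6684| - 3.47, 0) = 0.0
prox(-2.8798) = sign(-2.8798)*max(|-2.8798| - 3.47, 0) = 0.0
prox(x) = [0.0, 0.0]
||prox(x)||_1 = 0.0 + 0.0 = 0.0


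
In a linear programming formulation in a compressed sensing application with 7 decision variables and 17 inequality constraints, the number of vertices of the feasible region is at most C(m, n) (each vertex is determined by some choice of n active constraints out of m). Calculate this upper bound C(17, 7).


Each vertex corresponds to some choice of n active constraints out of m, so the number of vertices is at most C(m, n) = m! / (n!(m-n)!).
m = 17, n = 7
Numerator: 17 * 16 * 15 * 14 * 13 * 12 * 11
Denominator: 7! = 5040
C(17, 7) = 19448


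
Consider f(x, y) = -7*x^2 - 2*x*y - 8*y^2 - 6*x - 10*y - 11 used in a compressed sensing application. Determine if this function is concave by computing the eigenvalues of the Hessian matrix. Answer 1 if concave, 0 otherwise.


The Hessian of f(x,y) = -7*x^2 - 2*x*y - 8*y^2 - 6*x - 10*y - 11 is:
H = [[-14, -2], [-2, -16]]
Trace = -14 - 16 = -30
Determinant = -14*-16 - (-2)^2 = 220
Discriminant = (-30)^2 - 4*220 = 20.0
Eigenvalues: lambda_1 = -17.2361, lambda_2 = -12.7639
The function is concave.

1


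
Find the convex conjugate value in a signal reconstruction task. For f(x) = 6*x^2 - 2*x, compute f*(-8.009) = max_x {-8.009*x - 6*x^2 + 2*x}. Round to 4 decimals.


f*(y) = sup_x {y*x - a*x^2 - b*x} = sup_x {(y-b)*x - a*x^2}
FOC: (y - b) - 2a*x = 0 => x* = (y - b)/(2a)
x* = (-8.009 + 2)/(2*6) = -0.5008
f*(-8.009) = (y-b)^2/(4a) = (-8.009 + 2)^2/(4*6)
= 36.1081/24 = 1.5045


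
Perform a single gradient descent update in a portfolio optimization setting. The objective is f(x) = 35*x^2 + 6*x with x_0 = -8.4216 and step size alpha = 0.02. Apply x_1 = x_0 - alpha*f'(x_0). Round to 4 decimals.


We compute the gradient at x_0 and apply the update.
f'(x) = 70*x + 6
f'(-8.4216) = 70*-8.4216 + 6 = -583.512
x_1 = -8.4216 - 0.02*-583.512 = 3.2486


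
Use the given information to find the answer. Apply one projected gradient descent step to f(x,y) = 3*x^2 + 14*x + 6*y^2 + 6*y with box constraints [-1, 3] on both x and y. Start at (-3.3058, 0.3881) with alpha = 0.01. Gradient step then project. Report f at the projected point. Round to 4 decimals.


Step 1: Compute gradient at (-3.3058, 0.3881).
grad_x = 2*3*-3.3058 + 14 = -5.8348
grad_y = 2*6*0.3881 + 6 = 10.6572
Step 2: Gradient step.
x_raw = -3.3058 - 0.01*-5.8348 = -3.2475
y_raw = 0.3881 - 0.01*10.6572 = 0.2815
Step 3: Project onto [-1, 3].
x_proj = clip(-3.2475) = -1.0
y_proj = clip(0.2815) = 0.2815
Step 4: Evaluate f.
f(-1.0, 0.2815) = -8.8353


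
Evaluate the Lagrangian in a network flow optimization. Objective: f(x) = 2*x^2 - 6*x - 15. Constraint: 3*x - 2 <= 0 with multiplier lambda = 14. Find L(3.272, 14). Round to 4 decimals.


Step 1: Evaluate f(x).
f(3.272) = 2*3.272^2 - 6*3.272 - 15 = -13.22
Step 2: Evaluate g(x).
g(3.272) = 3*3.272 - 2 = 7.816
Step 3: Compute Lagrangian.
L = -13.22 + 14*7.816 = 96.204


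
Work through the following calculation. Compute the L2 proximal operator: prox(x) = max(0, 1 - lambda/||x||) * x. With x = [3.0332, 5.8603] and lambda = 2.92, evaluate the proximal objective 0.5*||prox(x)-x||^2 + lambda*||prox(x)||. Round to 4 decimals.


Step 1: Compute ||x||.
||x|| = 6.5987
Step 2: Compute scaling factor.
scale = max(0, 1 - 2.92/6.5987) = 0.5575
Step 3: prox(x) = [1.691, 3.2671]
||prox(x)|| = 3.6787
Step 4: Proximal objective.
0.5*||prox-x||^2 = 4.2632
lambda*||prox|| = 10.7418
Total = 15.0051


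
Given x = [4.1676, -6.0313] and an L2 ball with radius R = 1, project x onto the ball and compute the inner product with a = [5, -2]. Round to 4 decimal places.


Step 1: Compute ||x|| (intermediates to 6 decimals).
||x|| = sqrt(4.1676^2 + (-6.0313)^2) = 7.33113
Step 2: Project.
Since ||x|| > R, scale = R/||x|| = 1/7.33113 = 0.136405, proj(x) = scale * x
proj(x) = [0.568481, -0.822699]
Step 3: Dot product.
a^T * proj(x) = 5*0.568481 - 2*(-0.822699) = 4.4878


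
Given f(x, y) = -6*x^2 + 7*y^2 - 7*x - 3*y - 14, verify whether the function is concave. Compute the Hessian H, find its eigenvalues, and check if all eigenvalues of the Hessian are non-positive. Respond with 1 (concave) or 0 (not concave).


The Hessian of f(x,y) = -6*x^2 + 7*y^2 - 7*x - 3*y - 14 is:
H = [[-12, 0], [0, 14]]
Trace = -12 + 14 = 2
Determinant = -12*14 - (0)^2 = -168
Discriminant = (2)^2 - 4*-168 = 676.0
Eigenvalues: lambda_1 = -12.0, lambda_2 = 14.0
The function is not concave.

0


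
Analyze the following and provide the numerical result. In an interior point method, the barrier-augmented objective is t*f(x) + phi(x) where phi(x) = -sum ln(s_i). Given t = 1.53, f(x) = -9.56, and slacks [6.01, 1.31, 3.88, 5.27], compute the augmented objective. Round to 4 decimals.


Step 1: Compute log-barrier.
ln values: [1.7934, 0.27, 1.3558, 1.662]
phi = -(1.7934 + 0.27 + 1.3558 + 1.662) = -5.0813
Step 2: Compute augmented objective.
t*f(x) = 1.53*-9.56 = -14.6268
Total = -14.6268 - 5.0813 = -19.7081


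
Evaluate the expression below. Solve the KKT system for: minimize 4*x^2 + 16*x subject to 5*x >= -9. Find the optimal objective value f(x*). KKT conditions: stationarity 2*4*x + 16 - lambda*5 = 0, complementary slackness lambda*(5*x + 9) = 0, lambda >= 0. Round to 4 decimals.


Step 1: Try lambda = 0 (constraint inactive).
x_unc = -16/(2*4) = -2.0
Check: 5*-2.0 = -10.0 < -9 -- violated!
Step 2: Constraint must be active: 5*x = -9
x* = -9/5 = -1.8
lambda = (2*4*(-1.8) + 16)/5 = 0.32
Step 3: Compute optimal value.
f(x*) = 4*(-1.8)^2 + 16*(-1.8) = -15.84


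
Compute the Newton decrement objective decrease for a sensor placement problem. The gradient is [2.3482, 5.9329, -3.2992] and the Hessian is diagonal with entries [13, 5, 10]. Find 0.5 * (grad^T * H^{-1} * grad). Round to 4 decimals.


Step 1: H is diagonal, so H^(-1) * g = [0.1806, 1.1866, -0.3299].
Step 2: g^T H^(-1) g = sum_i g_i^2 / H_ii
  = (2.3482)^2/13 + (5.9329)^2/5 + (-3.2992)^2/10
  = 0.4242 + 7.0399 + 1.0885 = 8.5525
Step 3: Objective decrease = 0.5 * g^T H^(-1) g = 4.2762


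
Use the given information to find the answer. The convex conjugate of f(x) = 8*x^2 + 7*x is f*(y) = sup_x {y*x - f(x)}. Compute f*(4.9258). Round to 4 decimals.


f*(y) = sup_x {y*x - a*x^2 - b*x} = sup_x {(y-b)*x - a*x^2}
FOC: (y - b) - 2a*x = 0 => x* = (y - b)/(2a)
x* = (4.9258 - 7)/(2*8) = -0.1296
f*(4.9258) = (y-b)^2/(4a) = (4.9258 - 7)^2/(4*8)
= 4.3023/32 = 0.1344


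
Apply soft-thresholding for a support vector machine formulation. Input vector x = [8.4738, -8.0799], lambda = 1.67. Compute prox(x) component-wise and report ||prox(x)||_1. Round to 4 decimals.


Soft-thresholding with lambda = 1.67:
prox(8.4738) = sign(8.4738)*max(|8.4738| - 1.67, 0) = 6.8038
prox(-8.0799) = sign(-8.0799)*max(|-8.0799| - 1.67, 0) = -6.4099
prox(x) = [6.8038, -6.4099]
||prox(x)||_1 = 6.8038 + 6.4099 = 13.2137


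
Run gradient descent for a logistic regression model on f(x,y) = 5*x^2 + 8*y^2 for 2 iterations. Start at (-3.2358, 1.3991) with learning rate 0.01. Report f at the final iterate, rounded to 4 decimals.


Gradient descent on f(x,y) = 5*x^2 + 8*y^2.
Starting point: (-3.2358, 1.3991), alpha = 0.01
Step 1: grad_x = 2*5*-3.2358 = -32.358, grad_y = 2*8*1.3991 = 22.3856
  x_1 = -3.2358 - 0.01*-32.358 = -2.9122
  y_1 = 1.3991 - 0.01*22.3856 = 1.1752
Step 2: grad_x = 2*5*-2.9122 = -29.1222, grad_y = 2*8*1.1752 = 18.8039
  x_2 = -2.9122 - 0.01*-29.1222 = -2.621
  y_2 = 1.1752 - 0.01*18.8039 = 0.9872
f(-2.621, 0.9872) = 5*(-2.621)^2 + 8*0.9872^2 = 42.1447


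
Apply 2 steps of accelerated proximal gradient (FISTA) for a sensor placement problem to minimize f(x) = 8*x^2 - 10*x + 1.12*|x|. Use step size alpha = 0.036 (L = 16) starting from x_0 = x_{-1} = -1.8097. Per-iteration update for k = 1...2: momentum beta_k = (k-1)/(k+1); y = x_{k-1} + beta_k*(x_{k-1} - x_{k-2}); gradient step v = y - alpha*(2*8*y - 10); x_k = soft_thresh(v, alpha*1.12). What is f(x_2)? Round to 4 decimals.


FISTA on f(x) = 8*x^2 - 10*x + 1.12*|x|
L = 16, alpha = 0.036
Iteration 1: beta = 0.0, y = -1.8097 + 0.0*(-1.8097 + 1.8097) = -1.8097
  grad(y) = -38.9552, v = y - alpha*grad = -0.4073
  prox(v) = soft_thresh(-0.4073, 0.0403) = -0.367
Iteration 2: beta = 0.3333, y = -0.367 + 0.3333*(-0.367 + 1.8097) = 0.1139
  grad(y) = -8.1774, v = y - alpha*grad = 0.4083
  prox(v) = soft_thresh(0.4083, 0.0403) = 0.368
f(x_2) = 8*0.368^2 - 10*0.368 + 1.12*|0.368| = -2.1844


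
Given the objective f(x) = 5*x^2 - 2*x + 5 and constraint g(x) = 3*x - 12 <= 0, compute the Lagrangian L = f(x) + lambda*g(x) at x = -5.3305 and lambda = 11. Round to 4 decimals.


Step 1: Evaluate f(x).
f(-5.3305) = 5*(-5.3305)^2 - 2*(-5.3305) + 5 = 157.7322
Step 2: Evaluate g(x).
g(-5.3305) = 3*-5.3305 - 12 = -27.9915
Step 3: Compute Lagrangian.
L = 157.7322 + 11*-27.9915 = -150.1743


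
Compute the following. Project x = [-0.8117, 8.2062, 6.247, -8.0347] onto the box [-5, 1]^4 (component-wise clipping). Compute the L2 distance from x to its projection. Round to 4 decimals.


Project each component onto [-5, 1].
clip(-0.8117) = -0.8117, clip(8.2062) = 1.0, clip(6.247) = 1.0, clip(-8.0347) = -5.0
Projection = [-0.8117, 1.0, 1.0, -5.0]
Squared diffs: [0.0, 51.9293, 27.531, 9.2094]
Distance = sqrt(88.6697) = 9.4165


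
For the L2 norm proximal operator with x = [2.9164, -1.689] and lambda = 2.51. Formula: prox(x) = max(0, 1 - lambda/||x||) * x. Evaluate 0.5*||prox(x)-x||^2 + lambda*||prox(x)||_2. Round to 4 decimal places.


Step 1: Compute ||x||.
||x|| = 3.3702
Step 2: Compute scaling factor.
scale = max(0, 1 - 2.51/3.3702) = 0.2552
Step 3: prox(x) = [0.7444, -0.4311]
||prox(x)|| = 0.8602
Step 4: Proximal objective.
0.5*||prox-x||^2 = 3.1501
lambda*||prox|| = 2.1591
Total = 5.3091


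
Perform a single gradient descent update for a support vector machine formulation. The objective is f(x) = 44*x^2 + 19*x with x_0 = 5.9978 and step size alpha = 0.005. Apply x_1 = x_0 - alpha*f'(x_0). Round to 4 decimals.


We compute the gradient at x_0 and apply the update.
f'(x) = 88*x + 19
f'(5.9978) = 88*5.9978 + 19 = 546.8064
x_1 = 5.9978 - 0.005*546.8064 = 3.2638


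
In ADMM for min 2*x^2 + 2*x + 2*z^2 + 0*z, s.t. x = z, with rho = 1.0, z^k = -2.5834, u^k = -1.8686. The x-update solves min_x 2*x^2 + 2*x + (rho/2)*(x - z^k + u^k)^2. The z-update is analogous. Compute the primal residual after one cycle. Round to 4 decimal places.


ADMM iteration with rho = 1.0, z^k = -2.5834, u^k = -1.8686
Step 1: x-update.
Minimize 2*x^2 + 2*x + (1.0/2)*(x + 2.5834 - 1.8686)^2
FOC: (2*2 + 1.0)*x = -2 + 1.0*(-2.5834 + 1.8686)
x^{k+1} = -0.543
Step 2: z-update.
Minimize 2*z^2 + 0*z + (1.0/2)*(-0.543 - z - 1.8686)^2
FOC: (2*2 + 1.0)*z = 0 + 1.0*(-0.543 - 1.8686)
z^{k+1} = -0.4823
Step 3: u-update.
u^{k+1} = -1.8686 - 0.543 + 0.4823 = -1.9292
Step 4: Primal residual = |-0.543 + 0.4823| = 0.0606


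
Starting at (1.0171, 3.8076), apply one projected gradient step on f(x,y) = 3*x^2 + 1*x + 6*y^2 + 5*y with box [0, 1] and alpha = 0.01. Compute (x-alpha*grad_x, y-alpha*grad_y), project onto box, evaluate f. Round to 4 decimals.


Step 1: Compute gradient at (1.0171, 3.8076).
grad_x = 2*3*1.0171 + 1 = 7.1026
grad_y = 2*6*3.8076 + 5 = 50.6912
Step 2: Gradient step.
x_raw = 1.0171 - 0.01*7.1026 = 0.9461
y_raw = 3.8076 - 0.01*50.6912 = 3.3007
Step 3: Project onto [0, 1].
x_proj = clip(0.9461) = 0.9461
y_proj = clip(3.3007) = 1.0
Step 4: Evaluate f.
f(0.9461, 1.0) = 14.6312


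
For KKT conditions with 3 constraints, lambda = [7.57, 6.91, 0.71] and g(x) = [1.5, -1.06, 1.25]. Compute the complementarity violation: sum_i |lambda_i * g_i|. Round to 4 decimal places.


KKT complementary slackness check:
lambda_1 * g_1 = 7.57 * 1.5 = 11.355
lambda_2 * g_2 = 6.91 * -1.06 = -7.3246
lambda_3 * g_3 = 0.71 * 1.25 = 0.8875
Total violation = 11.355 + 7.3246 + 0.8875 = 19.5671


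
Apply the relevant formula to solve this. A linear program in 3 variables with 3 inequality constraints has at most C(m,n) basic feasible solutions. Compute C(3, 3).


Each vertex corresponds to some choice of n active constraints out of m, so the number of vertices is at most C(m, n) = m! / (n!(m-n)!).
m = 3, n = 3
Numerator: 3 * 2 * 1
Denominator: 3! = 6
C(3, 3) = 1


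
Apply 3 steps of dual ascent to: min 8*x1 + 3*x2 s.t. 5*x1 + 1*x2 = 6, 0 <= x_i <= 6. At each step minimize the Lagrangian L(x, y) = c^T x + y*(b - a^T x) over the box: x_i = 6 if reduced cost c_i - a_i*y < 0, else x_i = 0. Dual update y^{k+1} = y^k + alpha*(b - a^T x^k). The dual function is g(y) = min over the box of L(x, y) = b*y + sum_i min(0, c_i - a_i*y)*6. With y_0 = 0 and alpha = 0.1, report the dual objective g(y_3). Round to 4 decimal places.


Dual ascent for LP: min 8*x1 + 3*x2, 5*x1 + 1*x2 = 6, 0 <= x_i <= 6
Step 1: y^k = 0.0, reduced costs: (8.0, 3.0)
  x^k = (0.0, 0.0), subgradient = b - a^T x = 6.0
  y^{k+1} = 0.0 + 0.1*6.0 = 0.6
Step 2: y^k = 0.6, reduced costs: (5.0, 2.4)
  x^k = (0.0, 0.0), subgradient = b - a^T x = 6.0
  y^{k+1} = 0.6 + 0.1*6.0 = 1.2
Step 3: y^k = 1.2, reduced costs: (2.0, 1.8)
  x^k = (0.0, 0.0), subgradient = b - a^T x = 6.0
  y^{k+1} = 1.2 + 0.1*6.0 = 1.8
Dual objective at y_3 = 1.8: reduced costs (-1.0, 1.2), box minimizer x = (6.0, 0.0)
g(y_3) = b*y + (c1 - a1*y)*x1 + (c2 - a2*y)*x2 = 6*1.8 + (-1.0)*6.0 + 1.2*0.0 = 10.8 - 6.0 + 0.0 = 4.8


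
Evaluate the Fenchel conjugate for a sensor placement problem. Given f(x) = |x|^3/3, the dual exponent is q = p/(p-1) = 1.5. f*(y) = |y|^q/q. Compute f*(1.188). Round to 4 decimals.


The conjugate exponent q satisfies 1/p + 1/q = 1.
p = 3, so q = 3/(3 - 1) = 1.5
|y|^q = 1.188^1.5 = 1.2949
f*(1.188) = 1.2949 / 1.5 = 0.8632


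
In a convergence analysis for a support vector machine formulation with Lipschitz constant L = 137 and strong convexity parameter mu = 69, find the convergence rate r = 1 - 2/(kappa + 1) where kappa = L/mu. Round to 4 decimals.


Step 1: Compute the condition number.
kappa = L/mu = 137/69 = 1.9855
Step 2: Compute the convergence rate.
r = 1 - 2/(kappa + 1) = 1 - 2*mu/(L + mu) = (L - mu)/(L + mu) = 68/206 = 0.3301


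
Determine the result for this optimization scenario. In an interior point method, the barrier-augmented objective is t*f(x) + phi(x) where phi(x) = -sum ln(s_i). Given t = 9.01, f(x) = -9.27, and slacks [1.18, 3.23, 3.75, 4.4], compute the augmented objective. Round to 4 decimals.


Step 1: Compute log-barrier.
ln values: [0.1655, 1.1725, 1.3218, 1.4816]
phi = -(0.1655 + 1.1725 + 1.3218 + 1.4816) = -4.1414
Step 2: Compute augmented objective.
t*f(x) = 9.01*-9.27 = -83.5227
Total = -83.5227 - 4.1414 = -87.6641


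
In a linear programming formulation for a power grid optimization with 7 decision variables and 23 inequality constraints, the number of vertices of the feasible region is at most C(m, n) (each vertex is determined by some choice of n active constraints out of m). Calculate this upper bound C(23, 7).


Each vertex corresponds to some choice of n active constraints out of m, so the number of vertices is at most C(m, n) = m! / (n!(m-n)!).
m = 23, n = 7
Numerator: 23 * 22 * 21 * 20 * 19 * 18 * 17
Denominator: 7! = 5040
C(23, 7) = 245157


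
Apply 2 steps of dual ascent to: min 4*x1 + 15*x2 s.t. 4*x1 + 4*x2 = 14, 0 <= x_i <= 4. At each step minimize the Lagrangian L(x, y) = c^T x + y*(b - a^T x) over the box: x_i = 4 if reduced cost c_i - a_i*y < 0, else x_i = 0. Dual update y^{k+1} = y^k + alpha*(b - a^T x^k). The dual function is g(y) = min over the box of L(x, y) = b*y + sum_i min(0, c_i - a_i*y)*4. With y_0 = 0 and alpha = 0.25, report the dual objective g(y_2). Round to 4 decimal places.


Dual ascent for LP: min 4*x1 + 15*x2, 4*x1 + 4*x2 = 14, 0 <= x_i <= 4
Step 1: y^k = 0.0, reduced costs: (4.0, 15.0)
  x^k = (0.0, 0.0), subgradient = b - a^T x = 14.0
  y^{k+1} = 0.0 + 0.25*14.0 = 3.5
Step 2: y^k = 3.5, reduced costs: (-10.0, 1.0)
  x^k = (4.0, 0.0), subgradient = b - a^T x = -2.0
  y^{k+1} = 3.5 + 0.25*-2.0 = 3.0
Dual objective at y_2 = 3.0: reduced costs (-8.0, 3.0), box minimizer x = (4.0, 0.0)
g(y_2) = b*y + (c1 - a1*y)*x1 + (c2 - a2*y)*x2 = 14*3.0 + (-8.0)*4.0 + 3.0*0.0 = 42.0 - 32.0 + 0.0 = 10.0


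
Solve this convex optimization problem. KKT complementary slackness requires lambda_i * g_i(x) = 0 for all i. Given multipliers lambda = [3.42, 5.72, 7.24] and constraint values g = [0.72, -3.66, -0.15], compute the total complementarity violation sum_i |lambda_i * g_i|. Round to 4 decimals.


KKT complementary slackness check:
lambda_1 * g_1 = 3.42 * 0.72 = 2.4624
lambda_2 * g_2 = 5.72 * -3.66 = -20.9352
lambda_3 * g_3 = 7.24 * -0.15 = -1.086
Total violation = 2.4624 + 20.9352 + 1.086 = 24.4836


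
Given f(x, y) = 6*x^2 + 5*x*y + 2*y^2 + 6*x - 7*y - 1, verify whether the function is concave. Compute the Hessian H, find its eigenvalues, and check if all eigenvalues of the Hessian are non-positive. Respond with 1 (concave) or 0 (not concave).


The Hessian of f(x,y) = 6*x^2 + 5*x*y + 2*y^2 + 6*x - 7*y - 1 is:
H = [[12, 5], [5, 4]]
Trace = 12 + 4 = 16
Determinant = 12*4 - (5)^2 = 23
Discriminant = (16)^2 - 4*23 = 164.0
Eigenvalues: lambda_1 = 1.5969, lambda_2 = 14.4031
The function is not concave.

0


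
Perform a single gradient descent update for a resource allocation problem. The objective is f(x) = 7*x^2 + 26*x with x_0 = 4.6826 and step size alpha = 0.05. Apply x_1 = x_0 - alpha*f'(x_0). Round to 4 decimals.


We compute the gradient at x_0 and apply the update.
f'(x) = 14*x + 26
f'(4.6826) = 14*4.6826 + 26 = 91.5564
x_1 = 4.6826 - 0.05*91.5564 = 0.1048


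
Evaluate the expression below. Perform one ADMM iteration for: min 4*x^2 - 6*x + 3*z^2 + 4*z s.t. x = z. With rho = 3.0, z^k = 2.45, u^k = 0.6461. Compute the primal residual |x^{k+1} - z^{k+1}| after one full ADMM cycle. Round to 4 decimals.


ADMM iteration with rho = 3.0, z^k = 2.45, u^k = 0.6461
Step 1: x-update.
Minimize 4*x^2 - 6*x + (3.0/2)*(x - 2.45 + 0.6461)^2
FOC: (2*4 + 3.0)*x = 6 + 3.0*(2.45 - 0.6461)
x^{k+1} = 1.0374
Step 2: z-update.
Minimize 3*z^2 + 4*z + (3.0/2)*(1.0374 - z + 0.6461)^2
FOC: (2*3 + 3.0)*z = -4 + 3.0*(1.0374 + 0.6461)
z^{k+1} = 0.1167
Step 3: u-update.
u^{k+1} = 0.6461 + 1.0374 - 0.1167 = 1.5668
Step 4: Primal residual = |1.0374 - 0.1167| = 0.9207


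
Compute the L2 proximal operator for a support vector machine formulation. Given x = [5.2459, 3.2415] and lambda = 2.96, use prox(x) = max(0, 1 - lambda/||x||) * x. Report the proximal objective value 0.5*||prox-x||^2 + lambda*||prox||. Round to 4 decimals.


Step 1: Compute ||x||.
||x|| = 6.1666
Step 2: Compute scaling factor.
scale = max(0, 1 - 2.96/6.1666) = 0.52
Step 3: prox(x) = [2.7278, 1.6856]
||prox(x)|| = 3.2066
Step 4: Proximal objective.
0.5*||prox-x||^2 = 4.3808
lambda*||prox|| = 9.4915
Total = 13.8723


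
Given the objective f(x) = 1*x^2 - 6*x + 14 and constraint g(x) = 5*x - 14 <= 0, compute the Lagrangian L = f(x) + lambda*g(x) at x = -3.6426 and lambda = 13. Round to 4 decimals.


Step 1: Evaluate f(x).
f(-3.6426) = 1*(-3.6426)^2 - 6*(-3.6426) + 14 = 49.1241
Step 2: Evaluate g(x).
g(-3.6426) = 5*-3.6426 - 14 = -32.213
Step 3: Compute Lagrangian.
L = 49.1241 + 13*-32.213 = -369.6449


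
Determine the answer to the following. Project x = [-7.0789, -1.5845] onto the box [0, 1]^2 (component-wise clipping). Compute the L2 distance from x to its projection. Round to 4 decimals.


Project each component onto [0, 1].
clip(-7.0789) = 0.0, clip(-1.5845) = 0.0
Projection = [0.0, 0.0]
Squared diffs: [50.1108, 2.5106]
Distance = sqrt(52.6214) = 7.2541


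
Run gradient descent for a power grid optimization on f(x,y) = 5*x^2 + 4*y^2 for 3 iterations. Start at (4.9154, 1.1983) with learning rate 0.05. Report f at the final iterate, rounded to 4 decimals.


Gradient descent on f(x,y) = 5*x^2 + 4*y^2.
Starting point: (4.9154, 1.1983), alpha = 0.05
Step 1: grad_x = 2*5*4.9154 = 49.154, grad_y = 2*4*1.1983 = 9.5864
  x_1 = 4.9154 - 0.05*49.154 = 2.4577
  y_1 = 1.1983 - 0.05*9.5864 = 0.719
Step 2: grad_x = 2*5*2.4577 = 24.577, grad_y = 2*4*0.719 = 5.7518
  x_2 = 2.4577 - 0.05*24.577 = 1.2289
  y_2 = 0.719 - 0.05*5.7518 = 0.4314
Step 3: grad_x = 2*5*1.2289 = 12.2885, grad_y = 2*4*0.4314 = 3.4511
  x_3 = 1.2289 - 0.05*12.2885 = 0.6144
  y_3 = 0.4314 - 0.05*3.4511 = 0.2588
f(0.6144, 0.2588) = 5*0.6144^2 + 4*0.2588^2 = 2.1556


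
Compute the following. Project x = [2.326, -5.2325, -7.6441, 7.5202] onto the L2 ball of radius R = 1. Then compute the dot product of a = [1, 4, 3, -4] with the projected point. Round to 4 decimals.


Step 1: Compute ||x|| (intermediates to 6 decimals).
||x|| = sqrt(2.326^2 + (-5.2325)^2 + (-7.6441)^2 + 7.5202^2) = 12.156274
Step 2: Project.
Since ||x|| > R, scale = R/||x|| = 1/12.156274 = 0.082262, proj(x) = scale * x
proj(x) = [0.191341, -0.430436, -0.628819, 0.618627]
Step 3: Dot product.
a^T * proj(x) = 1*0.191341 + 4*(-0.430436) + 3*(-0.628819) - 4*0.618627 = -5.8914


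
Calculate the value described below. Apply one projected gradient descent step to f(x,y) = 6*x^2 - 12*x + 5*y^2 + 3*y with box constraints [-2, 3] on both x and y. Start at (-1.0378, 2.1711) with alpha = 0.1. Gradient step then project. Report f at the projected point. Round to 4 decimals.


Step 1: Compute gradient at (-1.0378, 2.1711).
grad_x = 2*6*-1.0378 - 12 = -24.4536
grad_y = 2*5*2.1711 + 3 = 24.711
Step 2: Gradient step.
x_raw = -1.0378 - 0.1*-24.4536 = 1.4076
y_raw = 2.1711 - 0.1*24.711 = -0.3
Step 3: Project onto [-2, 3].
x_proj = clip(1.4076) = 1.4076
y_proj = clip(-0.3) = -0.3
Step 4: Evaluate f.
f(1.4076, -0.3) = -5.4534


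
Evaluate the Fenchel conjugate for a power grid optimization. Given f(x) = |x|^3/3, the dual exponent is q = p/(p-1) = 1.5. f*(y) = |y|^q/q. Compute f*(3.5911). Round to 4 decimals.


The conjugate exponent q satisfies 1/p + 1/q = 1.
p = 3, so q = 3/(3 - 1) = 1.5
|y|^q = 3.5911^1.5 = 6.8052
f*(3.5911) = 6.8052 / 1.5 = 4.5368


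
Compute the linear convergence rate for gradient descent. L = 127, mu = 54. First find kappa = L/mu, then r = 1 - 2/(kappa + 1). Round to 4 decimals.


Step 1: Compute the condition number.
kappa = L/mu = 127/54 = 2.3519
Step 2: Compute the convergence rate.
r = 1 - 2/(kappa + 1) = 1 - 2*mu/(L + mu) = (L - mu)/(L + mu) = 73/181 = 0.4033


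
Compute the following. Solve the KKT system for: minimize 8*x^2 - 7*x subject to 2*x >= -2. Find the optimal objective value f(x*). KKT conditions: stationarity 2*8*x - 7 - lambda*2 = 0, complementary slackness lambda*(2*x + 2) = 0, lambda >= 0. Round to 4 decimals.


Step 1: Try lambda = 0 (constraint inactive).
Stationarity: 2*8*x - 7 = 0
x* = 7/(2*8) = 0.4375
Check constraint: 2*0.4375 = 0.875 >= -2 -- satisfied.
Step 2: Compute optimal value.
f(x*) = 8*0.4375^2 - 7*0.4375 = -1.5313


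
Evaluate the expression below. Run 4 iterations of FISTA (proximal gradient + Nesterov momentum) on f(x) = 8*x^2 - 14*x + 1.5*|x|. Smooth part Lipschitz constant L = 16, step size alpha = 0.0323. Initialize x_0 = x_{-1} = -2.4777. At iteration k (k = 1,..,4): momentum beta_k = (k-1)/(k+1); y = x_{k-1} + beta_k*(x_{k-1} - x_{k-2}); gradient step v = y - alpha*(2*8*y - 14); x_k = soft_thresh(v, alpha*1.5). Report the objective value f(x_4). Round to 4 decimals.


FISTA on f(x) = 8*x^2 - 14*x + 1.5*|x|
L = 16, alpha = 0.0323
Iteration 1: beta = 0.0, y = -2.4777 + 0.0*(-2.4777 + 2.4777) = -2.4777
  grad(y) = -53.6432, v = y - alpha*grad = -0.745
  prox(v) = soft_thresh(-0.745, 0.0485) = -0.6966
Iteration 2: beta = 0.3333, y = -0.6966 + 0.3333*(-0.6966 + 2.4777) = -0.1029
  grad(y) = -15.6459, v = y - alpha*grad = 0.4025
  prox(v) = soft_thresh(0.4025, 0.0485) = 0.354
Iteration 3: beta = 0.5, y = 0.354 + 0.5*(0.354 + 0.6966) = 0.8794
  grad(y) = 0.0697, v = y - alpha*grad = 0.8771
  prox(v) = soft_thresh(0.8771, 0.0485) = 0.8287
Iteration 4: beta = 0.6, y = 0.8287 + 0.6*(0.8287 - 0.354) = 1.1134
  grad(y) = 3.8147, v = y - alpha*grad = 0.9902
  prox(v) = soft_thresh(0.9902, 0.0485) = 0.9418
f(x_4) = 8*0.9418^2 - 14*0.9418 + 1.5*|0.9418| = -4.6767
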